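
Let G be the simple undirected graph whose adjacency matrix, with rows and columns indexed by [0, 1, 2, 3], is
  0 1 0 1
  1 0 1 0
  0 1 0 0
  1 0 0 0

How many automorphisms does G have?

2

The degree sequence is [2, 2, 1, 1]; the two degree-1 vertices 2 and 3 are the ends of a path, so G = P_4. The only nontrivial automorphism of a path is the end-to-end reflection, so Aut(G) ≅ Z_2.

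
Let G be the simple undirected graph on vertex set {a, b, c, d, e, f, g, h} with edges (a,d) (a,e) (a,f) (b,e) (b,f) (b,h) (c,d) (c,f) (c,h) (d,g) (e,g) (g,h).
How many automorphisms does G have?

48

G is 3-regular and bipartite on 2^3 = 8 vertices with girth 4; it is the hypercube graph Q_3. The symmetry group of the 3-cube is the hyperoctahedral group B_3 = Z_2 ≀ S_3, of order 2^3·3! = 48.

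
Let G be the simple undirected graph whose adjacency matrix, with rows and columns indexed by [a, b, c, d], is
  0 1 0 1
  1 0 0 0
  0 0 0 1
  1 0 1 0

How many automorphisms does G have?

The degree sequence is [2, 1, 1, 2]; the two degree-1 vertices b and c are the ends of a path, so G = P_4. A path has exactly one nontrivial symmetry — reversal — giving Aut(G) of order 2.

2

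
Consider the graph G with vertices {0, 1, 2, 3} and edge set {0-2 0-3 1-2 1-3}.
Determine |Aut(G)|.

G is 2-regular and connected on 4 vertices, i.e. the cycle C_4. The automorphisms of the 4-cycle are exactly the symmetries of a regular 4-gon: the dihedral group D_4, |D_4| = 8.

8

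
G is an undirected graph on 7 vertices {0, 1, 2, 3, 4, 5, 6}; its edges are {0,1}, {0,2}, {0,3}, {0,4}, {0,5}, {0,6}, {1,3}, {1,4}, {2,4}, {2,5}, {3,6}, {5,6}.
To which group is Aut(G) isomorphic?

D_6

Vertex 0 is the unique vertex of degree 6; the remaining 6 vertices each have degree 3 and induce a cycle, so G is the wheel on 7 vertices with hub 0. With the hub fixed, the remaining symmetry is that of the rim cycle C_6, giving the dihedral group D_6.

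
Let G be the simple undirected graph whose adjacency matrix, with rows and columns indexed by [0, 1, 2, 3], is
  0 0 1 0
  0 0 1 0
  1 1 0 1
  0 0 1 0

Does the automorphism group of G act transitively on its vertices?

No

Vertex 2 is the only vertex of degree 3, so every automorphism fixes it; G is not vertex-transitive.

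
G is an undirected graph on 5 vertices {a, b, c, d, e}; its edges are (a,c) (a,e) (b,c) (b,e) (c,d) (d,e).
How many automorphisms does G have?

The vertices split by degree into {c, e} (degree 3) and {a, b, d} (degree 2); every edge runs between the two parts, so G is the complete bipartite graph K_{2,3}. Automorphisms preserve the bipartition setwise (since the parts differ in size) and act as S_3 × S_2 within it; |Aut| = 12.

12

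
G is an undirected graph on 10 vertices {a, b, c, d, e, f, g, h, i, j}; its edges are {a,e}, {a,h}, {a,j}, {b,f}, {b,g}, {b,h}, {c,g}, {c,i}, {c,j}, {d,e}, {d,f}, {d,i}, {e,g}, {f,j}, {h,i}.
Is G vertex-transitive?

G is 3-regular on 10 vertices with no triangles and no 4-cycles (girth 5): this is the Petersen graph. Viewing the Petersen graph as the Kneser graph K(5,2) — vertices are 2-subsets of {1,…,5}, edges join disjoint pairs — its automorphisms are exactly the permutations of the 5-element set, so Aut ≅ S_5 of order 120. Under this action every vertex can be carried to every other, so G is vertex-transitive.

Yes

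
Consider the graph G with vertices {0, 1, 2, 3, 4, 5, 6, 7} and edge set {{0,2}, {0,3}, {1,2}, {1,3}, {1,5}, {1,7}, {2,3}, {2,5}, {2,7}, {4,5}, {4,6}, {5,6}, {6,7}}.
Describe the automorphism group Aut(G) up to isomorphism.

Degrees alone do not determine every vertex (e.g. 0 and 4 both have degree 2), but their neighbour-degree multisets differ: N(0) has degrees [3, 5] while N(4) has degrees [3, 4]. Repeating this refinement separates all vertices, so the only automorphism is the identity.

{e}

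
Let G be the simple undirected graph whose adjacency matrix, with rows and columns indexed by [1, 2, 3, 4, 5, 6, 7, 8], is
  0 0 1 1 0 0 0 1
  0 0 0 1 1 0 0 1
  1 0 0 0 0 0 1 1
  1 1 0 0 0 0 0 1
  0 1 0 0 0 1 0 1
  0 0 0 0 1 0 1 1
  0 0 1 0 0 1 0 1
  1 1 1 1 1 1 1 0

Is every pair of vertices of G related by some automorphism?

No

Vertex 8 is the only vertex of degree 7, so every automorphism fixes it; G is not vertex-transitive.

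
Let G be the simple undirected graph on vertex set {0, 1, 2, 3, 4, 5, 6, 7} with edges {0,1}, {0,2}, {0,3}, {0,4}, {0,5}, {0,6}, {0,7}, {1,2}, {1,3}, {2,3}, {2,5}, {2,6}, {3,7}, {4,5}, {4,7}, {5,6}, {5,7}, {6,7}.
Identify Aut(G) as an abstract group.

The degree sequence is [7, 3, 5, 4, 3, 5, 4, 5]. Checking the degree-preserving permutations of the vertex set shows that none except the identity preserves every edge, so Aut(G) is trivial.

1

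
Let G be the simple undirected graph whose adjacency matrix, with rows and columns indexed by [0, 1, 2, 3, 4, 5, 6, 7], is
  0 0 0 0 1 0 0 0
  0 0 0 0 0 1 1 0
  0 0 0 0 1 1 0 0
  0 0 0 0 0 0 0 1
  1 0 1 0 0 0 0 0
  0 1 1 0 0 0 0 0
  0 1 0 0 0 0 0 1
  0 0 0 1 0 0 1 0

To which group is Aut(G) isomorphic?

Z_2

The degree sequence is [1, 2, 2, 1, 2, 2, 2, 2]; the two degree-1 vertices 0 and 3 are the ends of a path, so G = P_8. The only nontrivial automorphism of a path is the end-to-end reflection, so Aut(G) ≅ Z_2.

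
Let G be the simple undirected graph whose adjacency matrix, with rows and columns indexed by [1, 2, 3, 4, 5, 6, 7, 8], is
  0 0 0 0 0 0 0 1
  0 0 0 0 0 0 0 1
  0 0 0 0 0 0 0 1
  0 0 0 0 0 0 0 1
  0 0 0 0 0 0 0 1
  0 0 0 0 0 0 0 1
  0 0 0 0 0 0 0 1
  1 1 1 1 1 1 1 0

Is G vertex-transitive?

No

Vertex 8 is the only vertex of degree 7, so every automorphism fixes it; G is not vertex-transitive.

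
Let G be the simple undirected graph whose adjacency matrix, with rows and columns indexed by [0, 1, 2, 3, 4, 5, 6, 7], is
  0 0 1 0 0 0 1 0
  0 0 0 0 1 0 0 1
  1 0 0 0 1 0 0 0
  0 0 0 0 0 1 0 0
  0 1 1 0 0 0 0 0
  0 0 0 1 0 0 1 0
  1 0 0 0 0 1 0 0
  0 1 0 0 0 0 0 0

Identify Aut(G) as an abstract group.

C_2

The degree sequence is [2, 2, 2, 1, 2, 2, 2, 1]; the two degree-1 vertices 3 and 7 are the ends of a path, so G = P_8. A path has exactly one nontrivial symmetry — reversal — giving Aut(G) of order 2.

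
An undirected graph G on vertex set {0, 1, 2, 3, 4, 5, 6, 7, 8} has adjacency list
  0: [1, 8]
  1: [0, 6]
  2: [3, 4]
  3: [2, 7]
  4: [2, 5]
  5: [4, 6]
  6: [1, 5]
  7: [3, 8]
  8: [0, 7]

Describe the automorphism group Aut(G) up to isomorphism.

D_9

Every vertex has degree 2 and the graph is connected, so G is the 9-cycle C_9. C_9 has 9 rotations and 9 reflections, so Aut(C_9) ≅ D_9 of order 18.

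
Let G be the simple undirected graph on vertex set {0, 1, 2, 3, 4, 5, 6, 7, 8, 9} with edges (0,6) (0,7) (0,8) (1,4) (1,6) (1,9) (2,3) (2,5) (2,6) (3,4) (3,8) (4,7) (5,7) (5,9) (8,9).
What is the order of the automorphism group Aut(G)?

G is 3-regular on 10 vertices with no triangles and no 4-cycles (girth 5): this is the Petersen graph. Viewing the Petersen graph as the Kneser graph K(5,2) — vertices are 2-subsets of {1,…,5}, edges join disjoint pairs — its automorphisms are exactly the permutations of the 5-element set, so Aut ≅ S_5 of order 120.

120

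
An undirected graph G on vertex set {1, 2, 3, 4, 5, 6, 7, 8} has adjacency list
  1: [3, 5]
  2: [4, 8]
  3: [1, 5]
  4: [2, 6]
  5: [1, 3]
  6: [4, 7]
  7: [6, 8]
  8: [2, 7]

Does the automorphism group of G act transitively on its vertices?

G has two connected components, {2, 4, 6, 7, 8} and {1, 3, 5}; each is 2-regular, so G = C_5 ⊔ C_3. The orbit of 1 under Aut(G) is {1, 3, 5}, which does not contain 2, so G is not vertex-transitive.

No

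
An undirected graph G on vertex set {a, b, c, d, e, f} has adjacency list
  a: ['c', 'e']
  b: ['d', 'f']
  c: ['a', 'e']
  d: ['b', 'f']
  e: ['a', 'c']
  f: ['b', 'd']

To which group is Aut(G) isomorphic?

G has two connected components, {a, c, e} and {b, d, f}; each is 2-regular, so G = C_3 ⊔ C_3. With two isomorphic components, Aut(G) = Aut(C_3) ≀ S_2 = (D_3 × D_3) ⋊ Z_2: permute each cycle by D_3, then optionally swap the two cycles. Order 2·(2·3)² = 72.

(D_3 × D_3) ⋊ Z_2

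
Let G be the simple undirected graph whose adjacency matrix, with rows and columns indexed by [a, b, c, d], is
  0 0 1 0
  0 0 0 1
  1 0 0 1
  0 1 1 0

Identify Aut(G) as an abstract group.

The degree sequence is [1, 1, 2, 2]; the two degree-1 vertices a and b are the ends of a path, so G = P_4. The only nontrivial automorphism of a path is the end-to-end reflection, so Aut(G) ≅ Z_2.

the cyclic group of order 2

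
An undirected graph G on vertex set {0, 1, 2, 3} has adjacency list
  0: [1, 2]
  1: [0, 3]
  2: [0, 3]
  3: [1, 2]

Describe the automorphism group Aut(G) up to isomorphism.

G is 2-regular and bipartite on 2^2 = 4 vertices with girth 4; it is the hypercube graph Q_2. Aut(Q_2) consists of the signed permutations of the 2 coordinate axes: 2! permutations times 2^2 sign flips, so |Aut| = 2^2·2! = 8.

the dihedral group of order 8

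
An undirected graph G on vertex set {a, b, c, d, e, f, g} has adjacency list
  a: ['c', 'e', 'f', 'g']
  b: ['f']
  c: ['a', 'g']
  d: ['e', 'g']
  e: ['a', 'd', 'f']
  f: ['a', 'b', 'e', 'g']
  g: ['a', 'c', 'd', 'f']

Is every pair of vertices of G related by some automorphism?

No

Vertex b is the only vertex of degree 1, so every automorphism fixes it; G is not vertex-transitive.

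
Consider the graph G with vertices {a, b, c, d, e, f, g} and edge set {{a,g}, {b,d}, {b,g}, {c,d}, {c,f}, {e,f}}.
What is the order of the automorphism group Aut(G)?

The degree sequence is [1, 2, 2, 2, 1, 2, 2]; the two degree-1 vertices a and e are the ends of a path, so G = P_7. A path has exactly one nontrivial symmetry — reversal — giving Aut(G) of order 2.

2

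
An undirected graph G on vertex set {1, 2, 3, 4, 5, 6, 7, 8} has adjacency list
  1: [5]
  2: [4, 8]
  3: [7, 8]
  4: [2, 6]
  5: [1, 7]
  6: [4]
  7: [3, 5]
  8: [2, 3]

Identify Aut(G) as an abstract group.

the cyclic group of order 2

The degree sequence is [1, 2, 2, 2, 2, 1, 2, 2]; the two degree-1 vertices 1 and 6 are the ends of a path, so G = P_8. A path has exactly one nontrivial symmetry — reversal — giving Aut(G) of order 2.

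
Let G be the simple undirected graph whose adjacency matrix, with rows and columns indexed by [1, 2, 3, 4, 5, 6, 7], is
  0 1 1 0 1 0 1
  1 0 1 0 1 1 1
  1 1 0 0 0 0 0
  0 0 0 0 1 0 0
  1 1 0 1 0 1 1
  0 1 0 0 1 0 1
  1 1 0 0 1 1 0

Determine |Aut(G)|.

Degrees alone do not determine every vertex (e.g. 1 and 7 both have degree 4), but their neighbour-degree multisets differ: N(1) has degrees [2, 4, 5, 5] while N(7) has degrees [3, 4, 5, 5]. Repeating this refinement separates all vertices, so the only automorphism is the identity.

1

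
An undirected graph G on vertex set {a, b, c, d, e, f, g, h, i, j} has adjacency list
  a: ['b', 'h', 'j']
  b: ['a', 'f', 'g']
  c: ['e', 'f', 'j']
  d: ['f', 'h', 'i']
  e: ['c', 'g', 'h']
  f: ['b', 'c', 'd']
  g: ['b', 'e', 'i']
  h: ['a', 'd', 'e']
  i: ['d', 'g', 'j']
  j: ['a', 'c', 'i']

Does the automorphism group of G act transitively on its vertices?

Yes

G is 3-regular on 10 vertices with no triangles and no 4-cycles (girth 5): this is the Petersen graph. Viewing the Petersen graph as the Kneser graph K(5,2) — vertices are 2-subsets of {1,…,5}, edges join disjoint pairs — its automorphisms are exactly the permutations of the 5-element set, so Aut ≅ S_5 of order 120. This group acts transitively on the 10 vertices.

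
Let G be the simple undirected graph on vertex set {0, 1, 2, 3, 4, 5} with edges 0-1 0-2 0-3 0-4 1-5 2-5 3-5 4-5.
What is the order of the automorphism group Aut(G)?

48

The vertices split by degree into {0, 5} (degree 4) and {1, 2, 3, 4} (degree 2); every edge runs between the two parts, so G is the complete bipartite graph K_{2,4}. The parts have unequal sizes, so no automorphism swaps them; each part is permuted independently, giving S_4 × S_2 of order 4!·2! = 48.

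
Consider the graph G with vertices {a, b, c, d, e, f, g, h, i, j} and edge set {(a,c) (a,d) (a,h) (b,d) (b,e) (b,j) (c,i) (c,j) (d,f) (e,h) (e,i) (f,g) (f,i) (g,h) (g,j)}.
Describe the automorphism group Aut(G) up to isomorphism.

the symmetric group S_5

G is 3-regular on 10 vertices with no triangles and no 4-cycles (girth 5): this is the Petersen graph. Viewing the Petersen graph as the Kneser graph K(5,2) — vertices are 2-subsets of {1,…,5}, edges join disjoint pairs — its automorphisms are exactly the permutations of the 5-element set, so Aut ≅ S_5 of order 120.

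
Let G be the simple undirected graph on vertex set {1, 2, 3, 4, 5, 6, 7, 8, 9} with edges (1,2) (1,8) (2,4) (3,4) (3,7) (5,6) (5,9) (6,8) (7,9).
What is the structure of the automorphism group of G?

the dihedral group of order 18

G is 2-regular and connected on 9 vertices, i.e. the cycle C_9. C_9 has 9 rotations and 9 reflections, so Aut(C_9) ≅ D_9 of order 18.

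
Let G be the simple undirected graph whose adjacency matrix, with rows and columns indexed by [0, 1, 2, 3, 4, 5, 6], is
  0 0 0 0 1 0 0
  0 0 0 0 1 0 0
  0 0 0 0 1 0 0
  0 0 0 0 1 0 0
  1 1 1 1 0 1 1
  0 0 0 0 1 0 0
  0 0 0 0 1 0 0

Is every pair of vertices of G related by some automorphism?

Vertex 4 is the only vertex of degree 6, so every automorphism fixes it; G is not vertex-transitive.

No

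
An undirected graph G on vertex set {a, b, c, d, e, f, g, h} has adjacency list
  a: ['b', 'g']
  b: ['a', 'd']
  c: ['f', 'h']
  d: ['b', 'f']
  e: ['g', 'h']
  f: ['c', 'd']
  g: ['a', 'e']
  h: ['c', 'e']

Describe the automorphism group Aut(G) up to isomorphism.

G is 2-regular and connected on 8 vertices, i.e. the cycle C_8. C_8 has 8 rotations and 8 reflections, so Aut(C_8) ≅ D_8 of order 16.

the dihedral group of order 16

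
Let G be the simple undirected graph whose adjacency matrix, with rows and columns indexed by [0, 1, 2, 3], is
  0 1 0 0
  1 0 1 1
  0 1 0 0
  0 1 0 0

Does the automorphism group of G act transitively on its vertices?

Vertex 1 is the only vertex of degree 3, so every automorphism fixes it; G is not vertex-transitive.

No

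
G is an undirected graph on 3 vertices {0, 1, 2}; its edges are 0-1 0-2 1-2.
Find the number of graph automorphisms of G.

6

Every vertex has degree 2, so G is the complete graph K_3. Every bijection on the vertex set is an automorphism of K_3; hence Aut(K_3) ≅ S_3, order 6.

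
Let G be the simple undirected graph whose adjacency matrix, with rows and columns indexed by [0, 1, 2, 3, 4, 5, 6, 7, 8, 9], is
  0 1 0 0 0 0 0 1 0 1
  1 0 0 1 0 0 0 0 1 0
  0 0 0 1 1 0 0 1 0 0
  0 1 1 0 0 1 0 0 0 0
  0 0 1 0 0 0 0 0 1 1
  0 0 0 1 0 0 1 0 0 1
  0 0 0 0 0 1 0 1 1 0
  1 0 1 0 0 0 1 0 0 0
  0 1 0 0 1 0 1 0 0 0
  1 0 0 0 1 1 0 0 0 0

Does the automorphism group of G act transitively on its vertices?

G is 3-regular on 10 vertices with no triangles and no 4-cycles (girth 5): this is the Petersen graph. It is a classical fact that the Petersen graph has automorphism group S_5 (order 120), arising from its description as the Kneser graph K(5,2). Under this action every vertex can be carried to every other, so G is vertex-transitive.

Yes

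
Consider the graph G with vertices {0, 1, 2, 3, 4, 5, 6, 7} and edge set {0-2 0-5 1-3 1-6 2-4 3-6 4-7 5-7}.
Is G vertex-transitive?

No

G has two connected components, {0, 2, 4, 5, 7} and {1, 3, 6}; each is 2-regular, so G = C_5 ⊔ C_3. The orbit of 0 under Aut(G) is {0, 2, 4, 5, 7}, which does not contain 1, so G is not vertex-transitive.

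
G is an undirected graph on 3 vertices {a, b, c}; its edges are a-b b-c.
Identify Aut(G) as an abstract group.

The degree sequence is [1, 2, 1]; the two degree-1 vertices a and c are the ends of a path, so G = P_3. A path has exactly one nontrivial symmetry — reversal — giving Aut(G) of order 2.

the cyclic group of order 2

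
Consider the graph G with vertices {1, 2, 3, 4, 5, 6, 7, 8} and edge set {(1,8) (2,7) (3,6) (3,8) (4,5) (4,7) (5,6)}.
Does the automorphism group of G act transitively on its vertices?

No

Automorphisms preserve degree, but G has vertices of degree 1 and vertices of degree 2; no automorphism maps one to the other, so G is not vertex-transitive.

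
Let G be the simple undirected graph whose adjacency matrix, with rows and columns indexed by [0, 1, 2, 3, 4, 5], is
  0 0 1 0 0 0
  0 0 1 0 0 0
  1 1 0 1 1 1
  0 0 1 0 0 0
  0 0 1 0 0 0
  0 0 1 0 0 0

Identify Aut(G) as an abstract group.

the symmetric group on 5 letters

Vertex 2 has degree 5 and every other vertex has degree 1, so G is the star K_{1,5} with centre 2. The 5 leaves are pairwise interchangeable while the centre is fixed, giving Aut(G) = S_5.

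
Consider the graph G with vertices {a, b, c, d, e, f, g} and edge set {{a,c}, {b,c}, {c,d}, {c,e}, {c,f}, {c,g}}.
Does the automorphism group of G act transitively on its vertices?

Vertex c is the only vertex of degree 6, so every automorphism fixes it; G is not vertex-transitive.

No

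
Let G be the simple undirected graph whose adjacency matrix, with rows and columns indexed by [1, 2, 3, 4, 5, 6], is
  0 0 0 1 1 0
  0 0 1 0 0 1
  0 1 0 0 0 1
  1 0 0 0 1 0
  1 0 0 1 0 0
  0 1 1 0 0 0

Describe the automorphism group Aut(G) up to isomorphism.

(D_3 × D_3) ⋊ Z_2

G has two connected components, {1, 4, 5} and {2, 3, 6}; each is 2-regular, so G = C_3 ⊔ C_3. With two isomorphic components, Aut(G) = Aut(C_3) ≀ S_2 = (D_3 × D_3) ⋊ Z_2: permute each cycle by D_3, then optionally swap the two cycles. Order 2·(2·3)² = 72.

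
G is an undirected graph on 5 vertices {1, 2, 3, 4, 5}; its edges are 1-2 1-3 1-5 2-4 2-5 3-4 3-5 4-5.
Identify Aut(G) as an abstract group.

Vertex 5 is the unique vertex of degree 4; the remaining 4 vertices each have degree 3 and induce a cycle, so G is the wheel on 5 vertices with hub 5. Every automorphism fixes the hub and acts on the rim 4-cycle, so Aut(G) ≅ Aut(C_4) = D_4 of order 8.

D_4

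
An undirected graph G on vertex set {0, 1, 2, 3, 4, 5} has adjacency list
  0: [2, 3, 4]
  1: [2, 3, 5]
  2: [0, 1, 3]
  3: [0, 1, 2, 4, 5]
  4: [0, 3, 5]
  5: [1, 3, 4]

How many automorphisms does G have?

Vertex 3 is the unique vertex of degree 5; the remaining 5 vertices each have degree 3 and induce a cycle, so G is the wheel on 6 vertices with hub 3. Every automorphism fixes the hub and acts on the rim 5-cycle, so Aut(G) ≅ Aut(C_5) = D_5 of order 10.

10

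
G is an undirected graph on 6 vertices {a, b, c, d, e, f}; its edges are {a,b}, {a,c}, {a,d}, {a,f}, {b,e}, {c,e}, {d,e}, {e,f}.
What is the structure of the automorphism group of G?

The vertices split by degree into {a, e} (degree 4) and {b, c, d, f} (degree 2); every edge runs between the two parts, so G is the complete bipartite graph K_{2,4}. The parts have unequal sizes, so no automorphism swaps them; each part is permuted independently, giving S_2 × S_4 of order 2!·4! = 48.

S_2 × S_4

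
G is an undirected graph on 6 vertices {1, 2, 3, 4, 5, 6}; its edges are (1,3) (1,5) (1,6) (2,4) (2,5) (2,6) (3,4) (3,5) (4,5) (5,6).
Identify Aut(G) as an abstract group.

the dihedral group of order 10

Vertex 5 is the unique vertex of degree 5; the remaining 5 vertices each have degree 3 and induce a cycle, so G is the wheel on 6 vertices with hub 5. Every automorphism fixes the hub and acts on the rim 5-cycle, so Aut(G) ≅ Aut(C_5) = D_5 of order 10.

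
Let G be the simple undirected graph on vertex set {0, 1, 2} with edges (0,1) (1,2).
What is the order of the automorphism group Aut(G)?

The degree sequence is [1, 2, 1]; the two degree-1 vertices 0 and 2 are the ends of a path, so G = P_3. The only nontrivial automorphism of a path is the end-to-end reflection, so Aut(G) ≅ Z_2.

2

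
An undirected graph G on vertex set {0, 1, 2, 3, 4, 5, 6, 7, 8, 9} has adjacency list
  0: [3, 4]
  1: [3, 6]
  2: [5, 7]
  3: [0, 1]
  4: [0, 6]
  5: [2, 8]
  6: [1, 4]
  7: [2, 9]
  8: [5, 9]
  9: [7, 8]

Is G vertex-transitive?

Yes

G has two connected components, {2, 5, 7, 8, 9} and {0, 1, 3, 4, 6}; each is 2-regular, so G = C_5 ⊔ C_5. With two isomorphic components, Aut(G) = Aut(C_5) ≀ S_2 = (D_5 × D_5) ⋊ Z_2: permute each cycle by D_5, then optionally swap the two cycles. Order 2·(2·5)² = 200. Under this action every vertex can be carried to every other, so G is vertex-transitive.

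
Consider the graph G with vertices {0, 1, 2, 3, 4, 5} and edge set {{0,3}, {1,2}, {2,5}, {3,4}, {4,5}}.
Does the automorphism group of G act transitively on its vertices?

No

Automorphisms preserve degree, but G has vertices of degree 1 and vertices of degree 2; no automorphism maps one to the other, so G is not vertex-transitive.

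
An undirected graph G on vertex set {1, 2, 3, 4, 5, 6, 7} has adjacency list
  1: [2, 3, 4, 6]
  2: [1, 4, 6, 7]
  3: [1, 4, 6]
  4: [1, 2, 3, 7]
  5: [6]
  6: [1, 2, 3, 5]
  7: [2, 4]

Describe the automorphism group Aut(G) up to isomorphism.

{e}

Degrees alone do not determine every vertex (e.g. 1 and 2 both have degree 4), but their neighbour-degree multisets differ: N(1) has degrees [3, 4, 4, 4] while N(2) has degrees [2, 4, 4, 4]. Repeating this refinement separates all vertices, so the only automorphism is the identity.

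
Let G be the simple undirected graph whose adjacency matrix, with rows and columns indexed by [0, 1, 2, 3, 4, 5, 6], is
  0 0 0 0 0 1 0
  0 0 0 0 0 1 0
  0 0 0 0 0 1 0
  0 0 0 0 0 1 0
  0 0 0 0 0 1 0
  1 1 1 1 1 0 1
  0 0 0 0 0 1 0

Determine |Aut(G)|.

720

Vertex 5 has degree 6 and every other vertex has degree 1, so G is the star K_{1,6} with centre 5. Any automorphism fixes the centre and permutes the 6 leaves freely, so Aut(G) ≅ S_6 of order 6! = 720.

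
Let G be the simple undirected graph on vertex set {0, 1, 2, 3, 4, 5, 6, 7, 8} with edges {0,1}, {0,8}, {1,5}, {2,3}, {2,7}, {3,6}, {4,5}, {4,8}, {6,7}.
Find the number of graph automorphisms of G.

80

G has two connected components, {0, 1, 4, 5, 8} and {2, 3, 6, 7}; each is 2-regular, so G = C_5 ⊔ C_4. No automorphism exchanges components of different sizes, hence Aut(G) is the direct product D_4 × D_5, order 80.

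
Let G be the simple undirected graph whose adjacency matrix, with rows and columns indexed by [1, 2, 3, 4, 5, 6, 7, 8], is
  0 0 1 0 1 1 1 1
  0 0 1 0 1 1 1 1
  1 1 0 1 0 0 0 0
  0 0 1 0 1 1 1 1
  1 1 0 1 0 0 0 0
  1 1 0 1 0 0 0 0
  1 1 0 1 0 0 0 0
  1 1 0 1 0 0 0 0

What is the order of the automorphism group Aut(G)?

720

The vertices split by degree into {1, 2, 4} (degree 5) and {3, 5, 6, 7, 8} (degree 3); every edge runs between the two parts, so G is the complete bipartite graph K_{3,5}. Automorphisms preserve the bipartition setwise (since the parts differ in size) and act as S_5 × S_3 within it; |Aut| = 720.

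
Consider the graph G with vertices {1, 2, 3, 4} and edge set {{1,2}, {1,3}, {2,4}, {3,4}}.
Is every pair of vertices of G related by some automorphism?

G is 2-regular and bipartite on 2^2 = 4 vertices with girth 4; it is the hypercube graph Q_2. The symmetry group of the 2-cube is the hyperoctahedral group B_2 = Z_2 ≀ S_2, of order 2^2·2! = 8. This group acts transitively on the 4 vertices.

Yes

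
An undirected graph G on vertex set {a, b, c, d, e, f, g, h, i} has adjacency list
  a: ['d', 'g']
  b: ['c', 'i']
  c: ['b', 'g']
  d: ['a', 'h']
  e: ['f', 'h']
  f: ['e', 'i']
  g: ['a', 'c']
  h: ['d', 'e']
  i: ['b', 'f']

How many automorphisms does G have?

18

Every vertex has degree 2 and the graph is connected, so G is the 9-cycle C_9. C_9 has 9 rotations and 9 reflections, so Aut(C_9) ≅ D_9 of order 18.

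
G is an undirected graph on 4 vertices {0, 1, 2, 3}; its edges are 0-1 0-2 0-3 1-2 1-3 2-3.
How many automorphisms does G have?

Every vertex has degree 3, so G is the complete graph K_4. Any permutation of the 4 vertices preserves K_4, so Aut(K_4) = S_4 of order 4! = 24.

24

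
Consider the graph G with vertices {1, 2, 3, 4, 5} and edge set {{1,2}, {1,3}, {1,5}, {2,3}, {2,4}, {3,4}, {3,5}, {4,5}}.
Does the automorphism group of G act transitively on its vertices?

Vertex 3 is the only vertex of degree 4, so every automorphism fixes it; G is not vertex-transitive.

No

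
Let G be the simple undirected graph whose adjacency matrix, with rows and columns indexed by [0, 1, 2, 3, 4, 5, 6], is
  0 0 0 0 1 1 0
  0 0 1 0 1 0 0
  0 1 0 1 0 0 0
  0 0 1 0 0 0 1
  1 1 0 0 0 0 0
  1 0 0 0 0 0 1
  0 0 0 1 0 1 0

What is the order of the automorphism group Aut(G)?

G is 2-regular and connected on 7 vertices, i.e. the cycle C_7. C_7 has 7 rotations and 7 reflections, so Aut(C_7) ≅ D_7 of order 14.

14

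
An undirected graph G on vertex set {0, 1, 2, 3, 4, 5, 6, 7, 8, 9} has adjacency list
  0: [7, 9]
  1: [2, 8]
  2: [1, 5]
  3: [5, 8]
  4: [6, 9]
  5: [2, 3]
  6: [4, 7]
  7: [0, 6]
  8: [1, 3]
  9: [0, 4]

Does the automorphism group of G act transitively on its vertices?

Yes

G has two connected components, {1, 2, 3, 5, 8} and {0, 4, 6, 7, 9}; each is 2-regular, so G = C_5 ⊔ C_5. Aut of a disjoint union of two copies of C_5 is the wreath product D_5 ≀ Z_2, of order 2·10² = 200. This group acts transitively on the 10 vertices.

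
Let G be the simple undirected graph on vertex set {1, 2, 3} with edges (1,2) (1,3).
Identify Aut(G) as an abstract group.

The degree sequence is [2, 1, 1]; the two degree-1 vertices 2 and 3 are the ends of a path, so G = P_3. A path has exactly one nontrivial symmetry — reversal — giving Aut(G) of order 2.

C_2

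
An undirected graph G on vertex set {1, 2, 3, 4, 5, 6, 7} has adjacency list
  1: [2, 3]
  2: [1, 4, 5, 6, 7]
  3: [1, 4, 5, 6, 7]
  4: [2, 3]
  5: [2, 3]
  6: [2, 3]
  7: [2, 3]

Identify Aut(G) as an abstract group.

S_2 × S_5

The vertices split by degree into {2, 3} (degree 5) and {1, 4, 5, 6, 7} (degree 2); every edge runs between the two parts, so G is the complete bipartite graph K_{2,5}. Automorphisms preserve the bipartition setwise (since the parts differ in size) and act as S_2 × S_5 within it; |Aut| = 240.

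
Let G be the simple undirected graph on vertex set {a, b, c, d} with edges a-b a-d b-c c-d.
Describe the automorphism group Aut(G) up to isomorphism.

the hyperoctahedral group B_2

G is 2-regular and bipartite on 2^2 = 4 vertices with girth 4; it is the hypercube graph Q_2. Aut(Q_2) consists of the signed permutations of the 2 coordinate axes: 2! permutations times 2^2 sign flips, so |Aut| = 2^2·2! = 8.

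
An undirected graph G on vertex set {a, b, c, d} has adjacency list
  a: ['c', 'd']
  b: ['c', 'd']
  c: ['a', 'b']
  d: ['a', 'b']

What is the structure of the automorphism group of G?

G is 2-regular and connected on 4 vertices, i.e. the cycle C_4. The automorphisms of the 4-cycle are exactly the symmetries of a regular 4-gon: the dihedral group D_4, |D_4| = 8.

the dihedral group of order 8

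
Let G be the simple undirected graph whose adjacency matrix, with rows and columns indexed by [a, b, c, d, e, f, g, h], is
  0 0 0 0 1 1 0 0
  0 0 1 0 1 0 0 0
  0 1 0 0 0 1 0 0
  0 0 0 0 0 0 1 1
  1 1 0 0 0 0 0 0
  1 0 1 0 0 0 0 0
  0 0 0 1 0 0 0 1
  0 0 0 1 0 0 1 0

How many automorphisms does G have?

G has two connected components, {a, b, c, e, f} and {d, g, h}; each is 2-regular, so G = C_5 ⊔ C_3. No automorphism exchanges components of different sizes, hence Aut(G) is the direct product D_5 × D_3, order 60.

60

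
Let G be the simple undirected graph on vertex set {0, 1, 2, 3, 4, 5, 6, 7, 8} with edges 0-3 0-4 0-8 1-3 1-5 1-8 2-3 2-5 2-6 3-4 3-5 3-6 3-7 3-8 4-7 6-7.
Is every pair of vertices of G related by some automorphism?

No

Vertex 3 is the only vertex of degree 8, so every automorphism fixes it; G is not vertex-transitive.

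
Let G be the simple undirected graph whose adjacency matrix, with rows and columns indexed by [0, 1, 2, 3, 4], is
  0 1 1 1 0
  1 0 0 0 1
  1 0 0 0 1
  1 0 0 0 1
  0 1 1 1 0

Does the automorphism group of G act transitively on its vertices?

Automorphisms preserve degree, but G has vertices of degree 2 and vertices of degree 3; no automorphism maps one to the other, so G is not vertex-transitive.

No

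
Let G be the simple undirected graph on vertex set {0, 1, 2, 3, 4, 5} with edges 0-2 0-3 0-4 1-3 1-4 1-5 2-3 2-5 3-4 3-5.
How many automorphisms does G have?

Vertex 3 is the unique vertex of degree 5; the remaining 5 vertices each have degree 3 and induce a cycle, so G is the wheel on 6 vertices with hub 3. Every automorphism fixes the hub and acts on the rim 5-cycle, so Aut(G) ≅ Aut(C_5) = D_5 of order 10.

10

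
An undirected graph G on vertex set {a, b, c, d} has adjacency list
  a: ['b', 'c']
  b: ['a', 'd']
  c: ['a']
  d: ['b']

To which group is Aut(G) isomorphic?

Z_2

The degree sequence is [2, 2, 1, 1]; the two degree-1 vertices c and d are the ends of a path, so G = P_4. The only nontrivial automorphism of a path is the end-to-end reflection, so Aut(G) ≅ Z_2.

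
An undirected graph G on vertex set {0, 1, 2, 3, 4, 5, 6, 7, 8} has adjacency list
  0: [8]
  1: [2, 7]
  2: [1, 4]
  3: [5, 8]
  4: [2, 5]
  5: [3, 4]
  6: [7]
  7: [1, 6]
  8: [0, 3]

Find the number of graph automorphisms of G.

2

The degree sequence is [1, 2, 2, 2, 2, 2, 1, 2, 2]; the two degree-1 vertices 0 and 6 are the ends of a path, so G = P_9. The only nontrivial automorphism of a path is the end-to-end reflection, so Aut(G) ≅ Z_2.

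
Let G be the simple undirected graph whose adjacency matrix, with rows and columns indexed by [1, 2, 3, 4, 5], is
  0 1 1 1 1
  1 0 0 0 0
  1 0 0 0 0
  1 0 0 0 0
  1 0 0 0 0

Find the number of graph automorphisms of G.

24

Vertex 1 has degree 4 and every other vertex has degree 1, so G is the star K_{1,4} with centre 1. Any automorphism fixes the centre and permutes the 4 leaves freely, so Aut(G) ≅ S_4 of order 4! = 24.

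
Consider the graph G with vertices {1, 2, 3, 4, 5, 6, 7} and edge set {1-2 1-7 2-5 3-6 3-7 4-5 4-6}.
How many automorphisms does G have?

14

Every vertex has degree 2 and the graph is connected, so G is the 7-cycle C_7. The automorphisms of the 7-cycle are exactly the symmetries of a regular 7-gon: the dihedral group D_7, |D_7| = 14.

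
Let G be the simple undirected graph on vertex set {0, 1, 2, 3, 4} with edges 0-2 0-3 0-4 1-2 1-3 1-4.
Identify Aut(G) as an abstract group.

S_2 × S_3

The vertices split by degree into {0, 1} (degree 3) and {2, 3, 4} (degree 2); every edge runs between the two parts, so G is the complete bipartite graph K_{2,3}. The parts have unequal sizes, so no automorphism swaps them; each part is permuted independently, giving S_2 × S_3 of order 2!·3! = 12.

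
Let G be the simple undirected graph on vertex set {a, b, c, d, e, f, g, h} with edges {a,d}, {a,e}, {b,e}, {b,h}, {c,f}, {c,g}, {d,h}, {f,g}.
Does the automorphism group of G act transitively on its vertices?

No

G has two connected components, {a, b, d, e, h} and {c, f, g}; each is 2-regular, so G = C_5 ⊔ C_3. The orbit of a under Aut(G) is {a, b, d, e, h}, which does not contain c, so G is not vertex-transitive.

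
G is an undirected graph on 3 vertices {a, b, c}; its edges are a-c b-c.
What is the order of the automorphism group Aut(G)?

The degree sequence is [1, 1, 2]; the two degree-1 vertices a and b are the ends of a path, so G = P_3. The only nontrivial automorphism of a path is the end-to-end reflection, so Aut(G) ≅ Z_2.

2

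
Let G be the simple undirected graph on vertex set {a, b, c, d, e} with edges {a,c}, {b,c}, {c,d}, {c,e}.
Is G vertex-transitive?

Vertex c is the only vertex of degree 4, so every automorphism fixes it; G is not vertex-transitive.

No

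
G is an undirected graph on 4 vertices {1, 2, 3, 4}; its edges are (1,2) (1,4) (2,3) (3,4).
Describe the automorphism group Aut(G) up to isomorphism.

G is 2-regular and bipartite on 2^2 = 4 vertices with girth 4; it is the hypercube graph Q_2. The symmetry group of the 2-cube is the hyperoctahedral group B_2 = Z_2 ≀ S_2, of order 2^2·2! = 8.

the hyperoctahedral group B_2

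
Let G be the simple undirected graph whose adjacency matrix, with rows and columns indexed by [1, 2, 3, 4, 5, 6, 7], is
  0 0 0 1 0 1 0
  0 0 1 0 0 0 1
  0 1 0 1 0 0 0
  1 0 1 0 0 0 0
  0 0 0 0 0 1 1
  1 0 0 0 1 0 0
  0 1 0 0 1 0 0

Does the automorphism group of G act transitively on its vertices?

Yes

Every vertex has degree 2 and the graph is connected, so G is the 7-cycle C_7. The automorphisms of the 7-cycle are exactly the symmetries of a regular 7-gon: the dihedral group D_7, |D_7| = 14. Under this action every vertex can be carried to every other, so G is vertex-transitive.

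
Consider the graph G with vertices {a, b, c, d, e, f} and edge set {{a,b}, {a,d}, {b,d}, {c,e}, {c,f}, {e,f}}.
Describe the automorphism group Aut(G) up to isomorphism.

G has two connected components, {a, b, d} and {c, e, f}; each is 2-regular, so G = C_3 ⊔ C_3. With two isomorphic components, Aut(G) = Aut(C_3) ≀ S_2 = (D_3 × D_3) ⋊ Z_2: permute each cycle by D_3, then optionally swap the two cycles. Order 2·(2·3)² = 72.

D_3 ≀ Z_2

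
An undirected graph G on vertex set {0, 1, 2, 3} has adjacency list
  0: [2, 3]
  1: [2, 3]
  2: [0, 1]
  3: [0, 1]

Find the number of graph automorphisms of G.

G is 2-regular and bipartite with parts {0, 1} and {2, 3} (each part is independent and every cross-pair is an edge), so G = K_{2,2}. Each part can be permuted independently (S_2 × S_2) and the two equal-size parts can also be swapped, giving (S_2 × S_2) ⋊ Z_2 of order 2·(2!)² = 8.

8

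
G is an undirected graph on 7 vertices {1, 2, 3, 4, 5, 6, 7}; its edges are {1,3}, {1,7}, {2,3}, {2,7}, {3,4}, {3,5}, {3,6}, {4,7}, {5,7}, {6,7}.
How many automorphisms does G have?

240

The vertices split by degree into {3, 7} (degree 5) and {1, 2, 4, 5, 6} (degree 2); every edge runs between the two parts, so G is the complete bipartite graph K_{2,5}. Automorphisms preserve the bipartition setwise (since the parts differ in size) and act as S_2 × S_5 within it; |Aut| = 240.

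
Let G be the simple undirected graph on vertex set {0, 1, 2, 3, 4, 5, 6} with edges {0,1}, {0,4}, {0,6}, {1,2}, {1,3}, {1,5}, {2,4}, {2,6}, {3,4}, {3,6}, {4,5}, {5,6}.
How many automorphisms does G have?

144

The vertices split by degree into {1, 4, 6} (degree 4) and {0, 2, 3, 5} (degree 3); every edge runs between the two parts, so G is the complete bipartite graph K_{3,4}. Automorphisms preserve the bipartition setwise (since the parts differ in size) and act as S_4 × S_3 within it; |Aut| = 144.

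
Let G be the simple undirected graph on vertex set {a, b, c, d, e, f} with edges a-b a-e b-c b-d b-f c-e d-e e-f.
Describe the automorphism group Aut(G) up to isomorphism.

The vertices split by degree into {b, e} (degree 4) and {a, c, d, f} (degree 2); every edge runs between the two parts, so G is the complete bipartite graph K_{2,4}. The parts have unequal sizes, so no automorphism swaps them; each part is permuted independently, giving S_4 × S_2 of order 4!·2! = 48.

S_4 × S_2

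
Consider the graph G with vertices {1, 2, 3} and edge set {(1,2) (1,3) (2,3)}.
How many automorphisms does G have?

All 3 vertices are pairwise adjacent: G = K_3. Every bijection on the vertex set is an automorphism of K_3; hence Aut(K_3) ≅ S_3, order 6.

6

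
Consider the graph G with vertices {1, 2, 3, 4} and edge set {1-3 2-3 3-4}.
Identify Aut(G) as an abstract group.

Vertex 3 has degree 3 and every other vertex has degree 1, so G is the star K_{1,3} with centre 3. Any automorphism fixes the centre and permutes the 3 leaves freely, so Aut(G) ≅ S_3 of order 3! = 6.

S_3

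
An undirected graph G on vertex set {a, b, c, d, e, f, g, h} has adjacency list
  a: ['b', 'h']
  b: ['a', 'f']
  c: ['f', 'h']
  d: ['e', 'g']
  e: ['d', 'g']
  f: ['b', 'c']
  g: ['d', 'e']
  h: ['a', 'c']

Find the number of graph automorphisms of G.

60

G has two connected components, {a, b, c, f, h} and {d, e, g}; each is 2-regular, so G = C_5 ⊔ C_3. The components are non-isomorphic (different sizes), so Aut(G) = Aut(C_3) × Aut(C_5) = D_3 × D_5 of order 6·10 = 60.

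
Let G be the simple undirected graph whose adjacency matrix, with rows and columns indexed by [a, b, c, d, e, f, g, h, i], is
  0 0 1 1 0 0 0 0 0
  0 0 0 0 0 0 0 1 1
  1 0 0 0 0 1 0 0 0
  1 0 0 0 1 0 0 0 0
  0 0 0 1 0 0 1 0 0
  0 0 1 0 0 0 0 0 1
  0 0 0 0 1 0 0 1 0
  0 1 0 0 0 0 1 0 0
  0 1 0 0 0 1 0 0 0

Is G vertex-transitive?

Yes

Every vertex has degree 2 and the graph is connected, so G is the 9-cycle C_9. C_9 has 9 rotations and 9 reflections, so Aut(C_9) ≅ D_9 of order 18. Under this action every vertex can be carried to every other, so G is vertex-transitive.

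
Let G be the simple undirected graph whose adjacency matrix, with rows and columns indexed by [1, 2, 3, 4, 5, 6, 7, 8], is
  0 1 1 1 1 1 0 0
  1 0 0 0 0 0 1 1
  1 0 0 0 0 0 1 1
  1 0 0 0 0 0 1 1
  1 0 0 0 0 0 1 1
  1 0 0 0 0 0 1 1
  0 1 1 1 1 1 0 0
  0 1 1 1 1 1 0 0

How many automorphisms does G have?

720

The vertices split by degree into {1, 7, 8} (degree 5) and {2, 3, 4, 5, 6} (degree 3); every edge runs between the two parts, so G is the complete bipartite graph K_{3,5}. The parts have unequal sizes, so no automorphism swaps them; each part is permuted independently, giving S_5 × S_3 of order 5!·3! = 720.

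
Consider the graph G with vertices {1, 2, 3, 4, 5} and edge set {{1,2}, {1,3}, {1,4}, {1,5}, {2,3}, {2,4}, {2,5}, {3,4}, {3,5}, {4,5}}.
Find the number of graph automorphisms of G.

All 5 vertices are pairwise adjacent: G = K_5. Any permutation of the 5 vertices preserves K_5, so Aut(K_5) = S_5 of order 5! = 120.

120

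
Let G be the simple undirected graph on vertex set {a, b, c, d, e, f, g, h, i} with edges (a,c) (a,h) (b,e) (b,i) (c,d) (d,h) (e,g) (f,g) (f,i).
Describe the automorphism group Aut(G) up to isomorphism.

D_4 × D_5

G has two connected components, {b, e, f, g, i} and {a, c, d, h}; each is 2-regular, so G = C_5 ⊔ C_4. The components are non-isomorphic (different sizes), so Aut(G) = Aut(C_4) × Aut(C_5) = D_4 × D_5 of order 8·10 = 80.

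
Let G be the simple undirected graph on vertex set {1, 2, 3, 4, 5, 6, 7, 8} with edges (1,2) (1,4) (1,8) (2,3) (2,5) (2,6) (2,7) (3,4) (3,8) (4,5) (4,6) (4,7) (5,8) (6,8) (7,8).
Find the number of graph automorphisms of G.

The vertices split by degree into {2, 4, 8} (degree 5) and {1, 3, 5, 6, 7} (degree 3); every edge runs between the two parts, so G is the complete bipartite graph K_{3,5}. Automorphisms preserve the bipartition setwise (since the parts differ in size) and act as S_3 × S_5 within it; |Aut| = 720.

720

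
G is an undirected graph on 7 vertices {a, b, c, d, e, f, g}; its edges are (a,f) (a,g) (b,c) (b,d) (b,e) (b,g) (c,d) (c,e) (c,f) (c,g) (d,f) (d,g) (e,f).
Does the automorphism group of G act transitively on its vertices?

No

Vertex a is the only vertex of degree 2, so every automorphism fixes it; G is not vertex-transitive.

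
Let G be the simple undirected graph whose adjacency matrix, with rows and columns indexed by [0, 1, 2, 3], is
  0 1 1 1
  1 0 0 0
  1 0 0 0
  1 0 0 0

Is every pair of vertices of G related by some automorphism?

Vertex 0 is the only vertex of degree 3, so every automorphism fixes it; G is not vertex-transitive.

No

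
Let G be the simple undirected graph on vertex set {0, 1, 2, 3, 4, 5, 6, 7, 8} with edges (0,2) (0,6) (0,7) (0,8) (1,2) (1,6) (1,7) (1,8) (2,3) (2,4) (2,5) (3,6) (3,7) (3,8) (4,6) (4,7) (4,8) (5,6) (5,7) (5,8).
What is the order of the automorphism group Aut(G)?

2880

The vertices split by degree into {2, 6, 7, 8} (degree 5) and {0, 1, 3, 4, 5} (degree 4); every edge runs between the two parts, so G is the complete bipartite graph K_{4,5}. Automorphisms preserve the bipartition setwise (since the parts differ in size) and act as S_4 × S_5 within it; |Aut| = 2880.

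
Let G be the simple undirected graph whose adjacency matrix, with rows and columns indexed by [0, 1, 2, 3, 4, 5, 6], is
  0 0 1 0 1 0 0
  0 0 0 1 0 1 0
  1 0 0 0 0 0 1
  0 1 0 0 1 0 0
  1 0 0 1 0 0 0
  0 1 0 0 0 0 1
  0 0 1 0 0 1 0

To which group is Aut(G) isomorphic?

D_7

G is 2-regular and connected on 7 vertices, i.e. the cycle C_7. The automorphisms of the 7-cycle are exactly the symmetries of a regular 7-gon: the dihedral group D_7, |D_7| = 14.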